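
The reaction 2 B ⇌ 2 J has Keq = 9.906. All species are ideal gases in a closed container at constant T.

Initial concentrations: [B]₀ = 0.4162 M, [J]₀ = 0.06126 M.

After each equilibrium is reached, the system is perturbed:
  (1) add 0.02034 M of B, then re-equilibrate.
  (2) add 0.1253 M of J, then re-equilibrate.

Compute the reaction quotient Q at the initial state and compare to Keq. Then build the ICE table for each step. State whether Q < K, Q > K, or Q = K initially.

Q₀ = 0.02166; Q < K (proceeds forward)

Q₀ = 0.02166 vs Keq = 9.906 ⇒ Q<K, forward
Step 1:
                  B         J
  I          0.4162   0.06126
  C         -0.3011    0.3011
  E          0.1151    0.3623
  solve Keq expr → x = 0.1505; check Q = 9.906
Then add 0.02034 M of B.
Step 2:
                  B         J
  I          0.1355    0.3623
  C        -0.01544   0.01544
  E            0.12    0.3778
  solve Keq expr → x = 0.007718; check Q = 9.906
Then add 0.1253 M of J.
Step 3:
                  B         J
  I            0.12    0.5031
  C         0.03021  -0.03021
  E          0.1502    0.4729
  solve Keq expr → x = -0.01511; check Q = 9.906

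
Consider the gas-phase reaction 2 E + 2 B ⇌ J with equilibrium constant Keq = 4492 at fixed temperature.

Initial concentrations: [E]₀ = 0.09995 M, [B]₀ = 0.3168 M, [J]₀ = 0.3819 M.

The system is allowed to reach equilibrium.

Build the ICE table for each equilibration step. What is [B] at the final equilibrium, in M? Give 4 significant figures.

[B]_eq = 0.2545 M

Q₀ = 380.9 vs Keq = 4492 ⇒ Q<K, forward
Step 1:
                  E         B         J
  init      0.09995    0.3168    0.3819
  Δ        -0.06228  -0.06228   0.03114
  eq        0.03767    0.2545     0.413
  solve Keq expr → x = 0.03114; check Q = 4492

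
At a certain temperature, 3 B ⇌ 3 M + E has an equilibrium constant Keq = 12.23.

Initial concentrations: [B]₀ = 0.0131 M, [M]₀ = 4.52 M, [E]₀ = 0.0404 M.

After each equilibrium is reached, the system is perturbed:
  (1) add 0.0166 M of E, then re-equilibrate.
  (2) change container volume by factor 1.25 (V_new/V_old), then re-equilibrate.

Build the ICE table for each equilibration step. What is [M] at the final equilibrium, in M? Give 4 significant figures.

[M]_eq = 3.482 M

Q₀ = 1.6595e+06 vs Keq = 12.23 ⇒ Q>K, reverse
Step 1:
                  B         M         E
  Initial    0.0131      4.52    0.0404
  Change     0.1202   -0.1202  -0.04006
  Equil      0.1333       4.4 3.3995e-04
  solve Keq expr → x = -0.04006; check Q = 12.23
Then add 0.0166 M of E.
Step 2:
                  B         M         E
  Initial    0.1333       4.4   0.01694
  Change    0.04816  -0.04816  -0.01605
  Equil      0.1814     4.352 8.8647e-04
  solve Keq expr → x = -0.01605; check Q = 12.23
Then change container volume by factor 1.25 (V_new/V_old).
Step 3:
                  B         M         E
  Initial    0.1452     3.481 7.0918e-04
  Change  -5.0318e-04 5.0318e-04 1.6773e-04
  Equil      0.1446     3.482 8.7690e-04
  solve Keq expr → x = 1.6773e-04; check Q = 12.23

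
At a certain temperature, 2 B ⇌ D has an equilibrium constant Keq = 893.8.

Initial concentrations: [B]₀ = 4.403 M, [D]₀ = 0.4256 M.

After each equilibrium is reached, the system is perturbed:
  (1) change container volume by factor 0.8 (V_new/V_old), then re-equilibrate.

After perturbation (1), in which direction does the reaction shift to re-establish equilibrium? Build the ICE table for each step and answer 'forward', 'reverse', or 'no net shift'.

Q₀ = 0.02195 vs Keq = 893.8 ⇒ Q<K, forward
Step 1:
                    B           D
  Initial       4.403      0.4256
  Change       -4.349       2.175
  Equil       0.05394         2.6
  solve Keq expr → x = 2.175; check Q = 893.8
Then change container volume by factor 0.8 (V_new/V_old).
Step 2:
                    B           D
  Initial     0.06742        3.25
  Change    -0.007085    0.003542
  Equil       0.06033       3.254
  solve Keq expr → x = 0.003542; check Q = 893.8

Direction: forward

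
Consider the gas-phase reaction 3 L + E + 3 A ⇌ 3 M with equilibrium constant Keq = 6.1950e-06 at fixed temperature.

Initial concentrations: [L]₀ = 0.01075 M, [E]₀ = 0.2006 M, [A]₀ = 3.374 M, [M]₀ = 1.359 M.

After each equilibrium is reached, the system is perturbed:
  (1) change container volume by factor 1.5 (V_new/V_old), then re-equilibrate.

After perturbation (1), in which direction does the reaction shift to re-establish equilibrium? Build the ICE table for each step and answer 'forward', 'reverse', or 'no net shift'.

Direction: reverse

Q₀ = 2.6222e+05 vs Keq = 6.1950e-06 ⇒ Q>K, reverse
Step 1:
                   L          E          A          M
  I          0.01075     0.2006      3.374      1.359
  C            1.266      0.422      1.266     -1.266
  E            1.277     0.6226       4.64    0.09291
  solve Keq expr → x = -0.422; check Q = 6.1950e-06
Then change container volume by factor 1.5 (V_new/V_old).
Step 2:
                   L          E          A          M
  I           0.8512     0.4151      3.093    0.06194
  C           0.0243   0.008102     0.0243    -0.0243
  E           0.8755     0.4232      3.118    0.03764
  solve Keq expr → x = -0.008102; check Q = 6.1950e-06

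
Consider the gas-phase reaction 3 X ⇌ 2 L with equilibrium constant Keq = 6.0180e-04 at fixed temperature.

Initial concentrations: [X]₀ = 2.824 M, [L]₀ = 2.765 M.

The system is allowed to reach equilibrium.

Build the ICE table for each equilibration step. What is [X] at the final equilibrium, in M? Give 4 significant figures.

[X]_eq = 6.379 M

Q₀ = 0.3395 vs Keq = 6.0180e-04 ⇒ Q>K, reverse
Step 1:
                  X         L
  Initial     2.824     2.765
  Change      3.555     -2.37
  Equil       6.379    0.3952
  solve Keq expr → x = -1.185; check Q = 6.0180e-04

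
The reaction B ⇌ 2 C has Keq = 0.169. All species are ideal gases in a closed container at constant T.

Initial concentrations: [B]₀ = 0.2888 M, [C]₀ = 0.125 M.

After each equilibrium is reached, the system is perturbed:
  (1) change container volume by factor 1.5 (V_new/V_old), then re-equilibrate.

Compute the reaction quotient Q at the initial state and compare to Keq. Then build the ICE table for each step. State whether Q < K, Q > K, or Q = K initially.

Q₀ = 0.0541 vs Keq = 0.169 ⇒ Q<K, forward
Step 1:
                   B          C
  Initial     0.2888      0.125
  Change    -0.04002    0.08004
  Equil       0.2488      0.205
  solve Keq expr → x = 0.04002; check Q = 0.169
Then change container volume by factor 1.5 (V_new/V_old).
Step 2:
                   B          C
  Initial     0.1659     0.1367
  Change    -0.01222    0.02444
  Equil       0.1536     0.1611
  solve Keq expr → x = 0.01222; check Q = 0.169

Q₀ = 0.0541; Q < K (proceeds forward)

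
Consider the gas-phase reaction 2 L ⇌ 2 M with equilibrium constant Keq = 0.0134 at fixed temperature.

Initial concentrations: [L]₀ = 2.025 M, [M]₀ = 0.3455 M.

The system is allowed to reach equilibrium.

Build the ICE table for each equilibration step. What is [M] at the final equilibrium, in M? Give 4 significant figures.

Q₀ = 0.02911 vs Keq = 0.0134 ⇒ Q>K, reverse
Step 1:
                    L           M
  init          2.025      0.3455
  Δ           0.09956    -0.09956
  eq            2.125      0.2459
  solve Keq expr → x = -0.04978; check Q = 0.0134

[M]_eq = 0.2459 M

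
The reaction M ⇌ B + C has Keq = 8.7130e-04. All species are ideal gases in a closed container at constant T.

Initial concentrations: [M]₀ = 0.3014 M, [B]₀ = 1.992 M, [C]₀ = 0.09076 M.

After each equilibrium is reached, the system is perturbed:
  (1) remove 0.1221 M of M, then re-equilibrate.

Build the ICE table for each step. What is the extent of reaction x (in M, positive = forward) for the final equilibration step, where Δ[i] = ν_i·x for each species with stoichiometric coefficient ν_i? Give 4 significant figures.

x = -5.5921e-05 M

Q₀ = 0.5998 vs Keq = 8.7130e-04 ⇒ Q>K, reverse
Step 1:
                   M          B          C
  I           0.3014      1.992    0.09076
  C          0.09058   -0.09058   -0.09058
  E            0.392      1.901 1.7962e-04
  solve Keq expr → x = -0.09058; check Q = 8.7130e-04
Then remove 0.1221 M of M.
Step 2:
                   M          B          C
  I           0.2699      1.901 1.7962e-04
  C       5.5921e-05 -5.5921e-05 -5.5921e-05
  E           0.2699      1.901 1.2370e-04
  solve Keq expr → x = -5.5921e-05; check Q = 8.7130e-04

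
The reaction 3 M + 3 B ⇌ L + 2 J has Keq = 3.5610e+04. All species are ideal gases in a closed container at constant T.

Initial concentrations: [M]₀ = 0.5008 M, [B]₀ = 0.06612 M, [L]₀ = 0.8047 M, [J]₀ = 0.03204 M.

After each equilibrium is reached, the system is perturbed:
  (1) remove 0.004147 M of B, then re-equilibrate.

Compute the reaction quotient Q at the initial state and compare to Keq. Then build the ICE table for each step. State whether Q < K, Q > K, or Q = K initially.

Q₀ = 22.75; Q < K (proceeds forward)

Q₀ = 22.75 vs Keq = 3.5610e+04 ⇒ Q<K, forward
Step 1:
                    M           B           L           J
  I            0.5008     0.06612      0.8047     0.03204
  C          -0.05537    -0.05537     0.01846     0.03691
  E            0.4454     0.01075      0.8232     0.06895
  solve Keq expr → x = 0.01846; check Q = 3.5610e+04
Then remove 0.004147 M of B.
Step 2:
                    M           B           L           J
  I            0.4454    0.006606      0.8232     0.06895
  C          0.003789    0.003789   -0.001263   -0.002526
  E            0.4492      0.0104      0.8219     0.06643
  solve Keq expr → x = -0.001263; check Q = 3.5610e+04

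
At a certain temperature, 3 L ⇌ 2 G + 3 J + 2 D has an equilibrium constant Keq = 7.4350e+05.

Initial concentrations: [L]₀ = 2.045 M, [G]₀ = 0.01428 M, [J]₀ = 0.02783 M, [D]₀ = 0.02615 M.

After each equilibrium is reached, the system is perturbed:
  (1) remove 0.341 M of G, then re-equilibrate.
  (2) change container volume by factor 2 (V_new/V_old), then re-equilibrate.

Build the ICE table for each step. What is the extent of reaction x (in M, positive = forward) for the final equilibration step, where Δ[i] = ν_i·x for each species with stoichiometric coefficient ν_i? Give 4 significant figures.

x = 0.002793 M

Q₀ = 3.5145e-13 vs Keq = 7.4350e+05 ⇒ Q<K, forward
Step 1:
                   L          G          J          D
  Initial      2.045    0.01428    0.02783    0.02615
  Change      -2.011      1.341      2.011      1.341
  Equil      0.03394      1.355      2.039      1.367
  solve Keq expr → x = 0.6704; check Q = 7.4350e+05
Then remove 0.341 M of G.
Step 2:
                   L          G          J          D
  Initial    0.03394      1.014      2.039      1.367
  Change   -0.005762   0.003842   0.005762   0.003842
  Equil      0.02818      1.018      2.045      1.371
  solve Keq expr → x = 0.001921; check Q = 7.4350e+05
Then change container volume by factor 2 (V_new/V_old).
Step 3:
                   L          G          J          D
  Initial    0.01409     0.5089      1.022     0.6853
  Change    -0.00838   0.005587    0.00838   0.005587
  Equil     0.005709     0.5145      1.031     0.6909
  solve Keq expr → x = 0.002793; check Q = 7.4350e+05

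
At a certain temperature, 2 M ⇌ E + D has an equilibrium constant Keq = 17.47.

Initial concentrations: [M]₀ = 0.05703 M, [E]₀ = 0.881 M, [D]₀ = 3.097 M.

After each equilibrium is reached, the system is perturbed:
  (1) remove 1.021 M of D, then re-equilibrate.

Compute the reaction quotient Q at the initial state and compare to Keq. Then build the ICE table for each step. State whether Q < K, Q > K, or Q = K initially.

Q₀ = 838.9 vs Keq = 17.47 ⇒ Q>K, reverse
Step 1:
                    M           E           D
  I           0.05703       0.881       3.097
  C            0.2949     -0.1474     -0.1474
  E            0.3519      0.7336        2.95
  solve Keq expr → x = -0.1474; check Q = 17.47
Then remove 1.021 M of D.
Step 2:
                    M           E           D
  I            0.3519      0.7336       1.929
  C          -0.05942     0.02971     0.02971
  E            0.2925      0.7633       1.958
  solve Keq expr → x = 0.02971; check Q = 17.47

Q₀ = 838.9; Q > K (proceeds reverse)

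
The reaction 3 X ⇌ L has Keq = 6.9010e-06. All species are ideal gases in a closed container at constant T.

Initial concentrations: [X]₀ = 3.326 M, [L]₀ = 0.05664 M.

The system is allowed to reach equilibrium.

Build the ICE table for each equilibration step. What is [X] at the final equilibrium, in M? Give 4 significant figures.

[X]_eq = 3.495 M

Q₀ = 0.001539 vs Keq = 6.9010e-06 ⇒ Q>K, reverse
Step 1:
                  X         L
  Initial     3.326   0.05664
  Change      0.169  -0.05635
  Equil       3.495 2.9462e-04
  solve Keq expr → x = -0.05635; check Q = 6.9010e-06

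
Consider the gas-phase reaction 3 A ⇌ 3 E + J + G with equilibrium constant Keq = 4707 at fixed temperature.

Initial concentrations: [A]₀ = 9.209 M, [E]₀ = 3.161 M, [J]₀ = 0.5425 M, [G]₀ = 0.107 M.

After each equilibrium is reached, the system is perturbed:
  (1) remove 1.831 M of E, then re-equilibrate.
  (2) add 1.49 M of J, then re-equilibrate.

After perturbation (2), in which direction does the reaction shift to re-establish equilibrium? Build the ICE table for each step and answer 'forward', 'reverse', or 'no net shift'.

Q₀ = 0.002348 vs Keq = 4707 ⇒ Q<K, forward
Step 1:
                    A           E           J           G
  init          9.209       3.161      0.5425       0.107
  Δ             -7.86        7.86        2.62        2.62
  eq            1.349       11.02       3.163       2.727
  solve Keq expr → x = 2.62; check Q = 4707
Then remove 1.831 M of E.
Step 2:
                    A           E           J           G
  init          1.349        9.19       3.163       2.727
  Δ           -0.1853      0.1853     0.06177     0.06177
  eq            1.163       9.376       3.224       2.789
  solve Keq expr → x = 0.06177; check Q = 4707
Then add 1.49 M of J.
Step 3:
                    A           E           J           G
  init          1.163       9.376       4.714       2.789
  Δ            0.1283     -0.1283    -0.04278    -0.04278
  eq            1.292       9.247       4.672       2.746
  solve Keq expr → x = -0.04278; check Q = 4707

Direction: reverse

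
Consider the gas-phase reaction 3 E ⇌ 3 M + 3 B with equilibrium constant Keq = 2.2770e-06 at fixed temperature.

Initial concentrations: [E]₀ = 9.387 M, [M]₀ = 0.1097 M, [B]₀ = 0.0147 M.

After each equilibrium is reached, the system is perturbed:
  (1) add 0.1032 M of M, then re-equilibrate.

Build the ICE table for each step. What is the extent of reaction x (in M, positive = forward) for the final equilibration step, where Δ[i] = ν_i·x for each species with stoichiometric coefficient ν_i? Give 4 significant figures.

Q₀ = 5.0698e-12 vs Keq = 2.2770e-06 ⇒ Q<K, forward
Step 1:
                  E         M         B
  I           9.387    0.1097    0.0147
  C          -0.287     0.287     0.287
  E             9.1    0.3967    0.3017
  solve Keq expr → x = 0.09568; check Q = 2.2770e-06
Then add 0.1032 M of M.
Step 2:
                  E         M         B
  I             9.1    0.4999    0.3017
  C          0.0402   -0.0402   -0.0402
  E            9.14    0.4597    0.2615
  solve Keq expr → x = -0.0134; check Q = 2.2770e-06

x = -0.0134 M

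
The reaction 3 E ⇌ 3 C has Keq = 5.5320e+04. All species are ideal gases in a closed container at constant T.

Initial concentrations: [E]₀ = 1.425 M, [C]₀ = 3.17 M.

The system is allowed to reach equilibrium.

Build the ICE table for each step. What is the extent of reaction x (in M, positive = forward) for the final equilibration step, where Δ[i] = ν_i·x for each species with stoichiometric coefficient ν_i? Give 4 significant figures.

x = 0.4358 M

Q₀ = 11.01 vs Keq = 5.5320e+04 ⇒ Q<K, forward
Step 1:
                    E           C
  Initial       1.425        3.17
  Change       -1.307       1.307
  Equil        0.1175       4.477
  solve Keq expr → x = 0.4358; check Q = 5.5320e+04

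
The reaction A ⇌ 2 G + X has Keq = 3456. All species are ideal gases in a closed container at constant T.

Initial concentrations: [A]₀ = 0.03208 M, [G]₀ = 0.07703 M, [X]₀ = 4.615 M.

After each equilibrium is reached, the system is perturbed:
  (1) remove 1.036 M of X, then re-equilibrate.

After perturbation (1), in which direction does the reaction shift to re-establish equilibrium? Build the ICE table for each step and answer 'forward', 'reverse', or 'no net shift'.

Q₀ = 0.8536 vs Keq = 3456 ⇒ Q<K, forward
Step 1:
                  A         G         X
  I         0.03208   0.07703     4.615
  C        -0.03205   0.06411   0.03205
  E       2.6784e-05    0.1411     4.647
  solve Keq expr → x = 0.03205; check Q = 3456
Then remove 1.036 M of X.
Step 2:
                  A         G         X
  I       2.6784e-05    0.1411     3.611
  C       -5.9677e-06 1.1935e-05 5.9677e-06
  E       2.0817e-05    0.1411     3.611
  solve Keq expr → x = 5.9677e-06; check Q = 3456

Direction: forward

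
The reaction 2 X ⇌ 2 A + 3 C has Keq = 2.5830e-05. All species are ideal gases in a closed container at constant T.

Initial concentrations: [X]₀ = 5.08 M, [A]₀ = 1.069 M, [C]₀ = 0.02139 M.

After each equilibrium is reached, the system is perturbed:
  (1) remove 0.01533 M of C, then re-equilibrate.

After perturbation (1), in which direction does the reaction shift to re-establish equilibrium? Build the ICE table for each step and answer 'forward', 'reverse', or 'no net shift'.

Q₀ = 4.3337e-07 vs Keq = 2.5830e-05 ⇒ Q<K, forward
Step 1:
                  X         A         C
  Initial      5.08     1.069   0.02139
  Change   -0.03982   0.03982   0.05972
  Equil        5.04     1.109   0.08111
  solve Keq expr → x = 0.01991; check Q = 2.5830e-05
Then remove 0.01533 M of C.
Step 2:
                  X         A         C
  Initial      5.04     1.109   0.06578
  Change  -0.009833  0.009833   0.01475
  Equil        5.03     1.119   0.08053
  solve Keq expr → x = 0.004916; check Q = 2.5830e-05

Direction: forward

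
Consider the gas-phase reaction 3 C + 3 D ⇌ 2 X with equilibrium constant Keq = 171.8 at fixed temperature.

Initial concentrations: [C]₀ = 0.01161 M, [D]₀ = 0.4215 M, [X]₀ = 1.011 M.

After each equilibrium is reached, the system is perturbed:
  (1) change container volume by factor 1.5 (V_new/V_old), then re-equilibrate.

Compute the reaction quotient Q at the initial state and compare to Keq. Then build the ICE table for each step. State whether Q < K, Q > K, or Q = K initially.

Q₀ = 8.7219e+06; Q > K (proceeds reverse)

Q₀ = 8.7219e+06 vs Keq = 171.8 ⇒ Q>K, reverse
Step 1:
                    C           D           X
  init        0.01161      0.4215       1.011
  Δ            0.2351      0.2351     -0.1567
  eq           0.2467      0.6566      0.8543
  solve Keq expr → x = -0.07835; check Q = 171.8
Then change container volume by factor 1.5 (V_new/V_old).
Step 2:
                    C           D           X
  init         0.1644      0.4377      0.5695
  Δ           0.06728     0.06728    -0.04485
  eq           0.2317       0.505      0.5247
  solve Keq expr → x = -0.02243; check Q = 171.8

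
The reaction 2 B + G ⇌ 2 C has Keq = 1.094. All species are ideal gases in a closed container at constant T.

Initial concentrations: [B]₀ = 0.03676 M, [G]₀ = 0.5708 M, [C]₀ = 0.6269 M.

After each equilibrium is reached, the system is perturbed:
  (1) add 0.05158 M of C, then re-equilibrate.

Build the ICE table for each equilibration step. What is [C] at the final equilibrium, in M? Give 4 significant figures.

Q₀ = 509.5 vs Keq = 1.094 ⇒ Q>K, reverse
Step 1:
                   B          G          C
  Initial    0.03676     0.5708     0.6269
  Change       0.314      0.157     -0.314
  Equil       0.3507     0.7278     0.3129
  solve Keq expr → x = -0.157; check Q = 1.094
Then add 0.05158 M of C.
Step 2:
                   B          G          C
  Initial     0.3507     0.7278     0.3645
  Change      0.0257    0.01285    -0.0257
  Equil       0.3764     0.7406     0.3388
  solve Keq expr → x = -0.01285; check Q = 1.094

[C]_eq = 0.3388 M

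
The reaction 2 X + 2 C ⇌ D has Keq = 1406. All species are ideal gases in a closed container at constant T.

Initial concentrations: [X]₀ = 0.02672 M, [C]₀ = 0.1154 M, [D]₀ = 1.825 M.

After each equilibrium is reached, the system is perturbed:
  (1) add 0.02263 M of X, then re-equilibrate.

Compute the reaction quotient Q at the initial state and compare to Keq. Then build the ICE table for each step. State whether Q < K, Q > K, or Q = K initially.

Q₀ = 1.9195e+05; Q > K (proceeds reverse)

Q₀ = 1.9195e+05 vs Keq = 1406 ⇒ Q>K, reverse
Step 1:
                  X         C         D
  Initial   0.02672    0.1154     1.825
  Change     0.1223    0.1223  -0.06115
  Equil       0.149    0.2377     1.764
  solve Keq expr → x = -0.06115; check Q = 1406
Then add 0.02263 M of X.
Step 2:
                  X         C         D
  Initial    0.1716    0.2377     1.764
  Change   -0.01342  -0.01342  0.006708
  Equil      0.1582    0.2243     1.771
  solve Keq expr → x = 0.006708; check Q = 1406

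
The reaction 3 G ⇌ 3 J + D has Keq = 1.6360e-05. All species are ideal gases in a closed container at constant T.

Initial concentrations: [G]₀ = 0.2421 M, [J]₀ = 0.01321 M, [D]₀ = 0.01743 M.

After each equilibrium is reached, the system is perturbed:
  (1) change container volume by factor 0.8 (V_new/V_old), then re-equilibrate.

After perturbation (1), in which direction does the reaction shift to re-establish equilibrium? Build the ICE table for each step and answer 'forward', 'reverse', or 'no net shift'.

Direction: reverse

Q₀ = 2.8315e-06 vs Keq = 1.6360e-05 ⇒ Q<K, forward
Step 1:
                    G           J           D
  I            0.2421     0.01321     0.01743
  C         -0.008535    0.008535    0.002845
  E            0.2336     0.02174     0.02027
  solve Keq expr → x = 0.002845; check Q = 1.6360e-05
Then change container volume by factor 0.8 (V_new/V_old).
Step 2:
                    G           J           D
  I             0.292     0.02718     0.02534
  C          0.001625   -0.001625 -5.4154e-04
  E            0.2936     0.02556      0.0248
  solve Keq expr → x = -5.4154e-04; check Q = 1.6360e-05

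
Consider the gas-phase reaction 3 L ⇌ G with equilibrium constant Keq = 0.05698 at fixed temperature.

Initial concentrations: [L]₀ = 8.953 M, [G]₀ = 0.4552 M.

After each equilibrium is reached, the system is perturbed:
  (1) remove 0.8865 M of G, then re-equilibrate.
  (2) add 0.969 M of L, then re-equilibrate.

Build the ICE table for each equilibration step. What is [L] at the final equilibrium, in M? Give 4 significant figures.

[L]_eq = 3.172 M

Q₀ = 6.3430e-04 vs Keq = 0.05698 ⇒ Q<K, forward
Step 1:
                    L           G
  Initial       8.953      0.4552
  Change       -5.524       1.841
  Equil         3.429       2.297
  solve Keq expr → x = 1.841; check Q = 0.05698
Then remove 0.8865 M of G.
Step 2:
                    L           G
  Initial       3.429        1.41
  Change      -0.4209      0.1403
  Equil         3.008        1.55
  solve Keq expr → x = 0.1403; check Q = 0.05698
Then add 0.969 M of L.
Step 3:
                    L           G
  Initial       3.977        1.55
  Change      -0.8047      0.2682
  Equil         3.172       1.819
  solve Keq expr → x = 0.2682; check Q = 0.05698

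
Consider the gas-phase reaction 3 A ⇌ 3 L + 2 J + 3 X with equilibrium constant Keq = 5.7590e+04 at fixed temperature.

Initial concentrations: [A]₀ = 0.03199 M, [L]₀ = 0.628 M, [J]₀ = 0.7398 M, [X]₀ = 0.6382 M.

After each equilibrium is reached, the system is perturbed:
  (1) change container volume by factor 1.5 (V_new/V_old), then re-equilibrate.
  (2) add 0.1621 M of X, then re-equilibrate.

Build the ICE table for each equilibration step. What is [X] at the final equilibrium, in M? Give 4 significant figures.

Q₀ = 1076 vs Keq = 5.7590e+04 ⇒ Q<K, forward
Step 1:
                    A           L           J           X
  init        0.03199       0.628      0.7398      0.6382
  Δ          -0.02276     0.02276     0.01517     0.02276
  eq         0.009235      0.6508       0.755       0.661
  solve Keq expr → x = 0.007585; check Q = 5.7590e+04
Then change container volume by factor 1.5 (V_new/V_old).
Step 2:
                    A           L           J           X
  init       0.006157      0.4338      0.5033      0.4406
  Δ         -0.002973    0.002973    0.001982    0.002973
  eq         0.003183      0.4368      0.5053      0.4436
  solve Keq expr → x = 9.9108e-04; check Q = 5.7590e+04
Then add 0.1621 M of X.
Step 3:
                    A           L           J           X
  init       0.003183      0.4368      0.5053      0.6057
  Δ          0.001139   -0.001139 -7.5958e-04   -0.001139
  eq         0.004323      0.4357      0.5045      0.6046
  solve Keq expr → x = -3.7979e-04; check Q = 5.7590e+04

[X]_eq = 0.6046 M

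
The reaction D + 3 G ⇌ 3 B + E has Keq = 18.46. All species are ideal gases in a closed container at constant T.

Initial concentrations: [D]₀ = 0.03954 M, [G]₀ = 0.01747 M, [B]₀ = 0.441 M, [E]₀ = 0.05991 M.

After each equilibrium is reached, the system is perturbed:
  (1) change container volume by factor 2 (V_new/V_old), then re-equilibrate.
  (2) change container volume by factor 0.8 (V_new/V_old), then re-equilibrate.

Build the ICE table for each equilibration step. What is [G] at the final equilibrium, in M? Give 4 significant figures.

[G]_eq = 0.06469 M

Q₀ = 2.4372e+04 vs Keq = 18.46 ⇒ Q>K, reverse
Step 1:
                  D         G         B         E
  Initial   0.03954   0.01747     0.441   0.05991
  Change    0.02868   0.08604  -0.08604  -0.02868
  Equil     0.06822    0.1035     0.355   0.03123
  solve Keq expr → x = -0.02868; check Q = 18.46
Then change container volume by factor 2 (V_new/V_old).
Step 2:
                  D         G         B         E
  Initial   0.03411   0.05176    0.1775   0.01561
  Change          0         0         0         0
  Equil     0.03411   0.05176    0.1775   0.01561
  solve Keq expr → x = 0; check Q = 18.46
Then change container volume by factor 0.8 (V_new/V_old).
Step 3:
                  D         G         B         E
  Initial   0.04264   0.06469    0.2218   0.01952
  Change          0         0         0         0
  Equil     0.04264   0.06469    0.2218   0.01952
  solve Keq expr → x = 0; check Q = 18.46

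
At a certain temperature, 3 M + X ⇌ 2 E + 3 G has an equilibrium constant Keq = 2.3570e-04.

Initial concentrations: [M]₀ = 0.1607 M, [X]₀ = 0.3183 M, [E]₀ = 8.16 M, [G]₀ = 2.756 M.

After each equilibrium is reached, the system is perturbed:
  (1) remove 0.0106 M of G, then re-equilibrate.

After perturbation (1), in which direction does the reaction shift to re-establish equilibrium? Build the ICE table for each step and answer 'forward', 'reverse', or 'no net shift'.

Direction: forward

Q₀ = 1.0552e+06 vs Keq = 2.3570e-04 ⇒ Q>K, reverse
Step 1:
                    M           X           E           G
  init         0.1607      0.3183        8.16       2.756
  Δ             2.701      0.9003      -1.801      -2.701
  eq            2.862       1.219       6.359     0.05501
  solve Keq expr → x = -0.9003; check Q = 2.3570e-04
Then remove 0.0106 M of G.
Step 2:
                    M           X           E           G
  init          2.862       1.219       6.359     0.04441
  Δ          -0.01031   -0.003437    0.006874     0.01031
  eq            2.851       1.215       6.366     0.05472
  solve Keq expr → x = 0.003437; check Q = 2.3570e-04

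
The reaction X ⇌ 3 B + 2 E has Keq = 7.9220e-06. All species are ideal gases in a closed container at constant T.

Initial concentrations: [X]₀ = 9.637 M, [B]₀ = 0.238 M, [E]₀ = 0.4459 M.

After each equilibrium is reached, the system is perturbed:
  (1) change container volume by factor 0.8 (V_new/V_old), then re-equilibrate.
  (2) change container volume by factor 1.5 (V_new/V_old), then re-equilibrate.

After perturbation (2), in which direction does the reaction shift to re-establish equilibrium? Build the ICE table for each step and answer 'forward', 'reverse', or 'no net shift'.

Q₀ = 2.7814e-04 vs Keq = 7.9220e-06 ⇒ Q>K, reverse
Step 1:
                    X           B           E
  I             9.637       0.238      0.4459
  C           0.05053     -0.1516     -0.1011
  E             9.688     0.08642      0.3448
  solve Keq expr → x = -0.05053; check Q = 7.9220e-06
Then change container volume by factor 0.8 (V_new/V_old).
Step 2:
                    X           B           E
  I             12.11       0.108      0.4311
  C           0.00853    -0.02559    -0.01706
  E             12.12     0.08243       0.414
  solve Keq expr → x = -0.00853; check Q = 7.9220e-06
Then change container volume by factor 1.5 (V_new/V_old).
Step 3:
                    X           B           E
  I             8.079     0.05495       0.276
  C          -0.01149     0.03446     0.02298
  E             8.067     0.08942       0.299
  solve Keq expr → x = 0.01149; check Q = 7.9220e-06

Direction: forward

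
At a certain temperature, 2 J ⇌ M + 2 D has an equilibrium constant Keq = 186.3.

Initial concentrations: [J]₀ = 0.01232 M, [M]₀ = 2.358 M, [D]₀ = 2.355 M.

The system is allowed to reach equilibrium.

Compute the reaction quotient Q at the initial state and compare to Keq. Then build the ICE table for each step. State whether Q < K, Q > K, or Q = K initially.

Q₀ = 8.6160e+04 vs Keq = 186.3 ⇒ Q>K, reverse
Step 1:
                    J           M           D
  init        0.01232       2.358       2.355
  Δ            0.2219      -0.111     -0.2219
  eq           0.2343       2.247       2.133
  solve Keq expr → x = -0.111; check Q = 186.3

Q₀ = 8.6160e+04; Q > K (proceeds reverse)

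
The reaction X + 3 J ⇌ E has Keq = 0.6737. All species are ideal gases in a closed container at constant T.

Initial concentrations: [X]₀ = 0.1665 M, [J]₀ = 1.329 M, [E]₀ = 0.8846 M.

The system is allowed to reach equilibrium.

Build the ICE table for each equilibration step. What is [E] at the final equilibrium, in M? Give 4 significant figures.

Q₀ = 2.263 vs Keq = 0.6737 ⇒ Q>K, reverse
Step 1:
                   X          J          E
  I           0.1665      1.329     0.8846
  C            0.101     0.3031     -0.101
  E           0.2675      1.632     0.7836
  solve Keq expr → x = -0.101; check Q = 0.6737

[E]_eq = 0.7836 M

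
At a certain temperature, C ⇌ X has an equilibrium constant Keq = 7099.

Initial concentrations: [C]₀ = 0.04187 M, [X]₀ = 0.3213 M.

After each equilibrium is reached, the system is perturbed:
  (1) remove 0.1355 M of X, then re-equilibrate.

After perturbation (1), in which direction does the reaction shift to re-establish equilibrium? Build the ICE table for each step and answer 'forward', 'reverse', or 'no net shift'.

Direction: forward

Q₀ = 7.674 vs Keq = 7099 ⇒ Q<K, forward
Step 1:
                    C           X
  Initial     0.04187      0.3213
  Change     -0.04182     0.04182
  Equil    5.1151e-05      0.3631
  solve Keq expr → x = 0.04182; check Q = 7099
Then remove 0.1355 M of X.
Step 2:
                    C           X
  Initial  5.1151e-05      0.2276
  Change  -1.9085e-05  1.9085e-05
  Equil    3.2066e-05      0.2276
  solve Keq expr → x = 1.9085e-05; check Q = 7099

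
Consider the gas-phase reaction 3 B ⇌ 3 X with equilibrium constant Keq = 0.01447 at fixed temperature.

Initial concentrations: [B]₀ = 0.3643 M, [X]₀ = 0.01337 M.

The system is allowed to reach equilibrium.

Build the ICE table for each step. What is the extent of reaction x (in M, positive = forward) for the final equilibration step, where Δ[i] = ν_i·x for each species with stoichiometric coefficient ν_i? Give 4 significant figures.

Q₀ = 4.9433e-05 vs Keq = 0.01447 ⇒ Q<K, forward
Step 1:
                  B         X
  Initial    0.3643   0.01337
  Change   -0.06063   0.06063
  Equil      0.3037     0.074
  solve Keq expr → x = 0.02021; check Q = 0.01447

x = 0.02021 M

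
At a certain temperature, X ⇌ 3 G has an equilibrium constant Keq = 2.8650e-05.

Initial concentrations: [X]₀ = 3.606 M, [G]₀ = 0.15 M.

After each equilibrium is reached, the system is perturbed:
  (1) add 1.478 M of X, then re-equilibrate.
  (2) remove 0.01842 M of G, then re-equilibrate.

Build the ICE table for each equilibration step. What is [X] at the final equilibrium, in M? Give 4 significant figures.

[X]_eq = 5.11 M

Q₀ = 9.3594e-04 vs Keq = 2.8650e-05 ⇒ Q>K, reverse
Step 1:
                   X          G
  Initial      3.606       0.15
  Change     0.03431    -0.1029
  Equil         3.64    0.04707
  solve Keq expr → x = -0.03431; check Q = 2.8650e-05
Then add 1.478 M of X.
Step 2:
                   X          G
  Initial      5.118    0.04707
  Change   -0.001885   0.005656
  Equil        5.116    0.05273
  solve Keq expr → x = 0.001885; check Q = 2.8650e-05
Then remove 0.01842 M of G.
Step 3:
                   X          G
  Initial      5.116    0.03431
  Change   -0.006133     0.0184
  Equil         5.11    0.05271
  solve Keq expr → x = 0.006133; check Q = 2.8650e-05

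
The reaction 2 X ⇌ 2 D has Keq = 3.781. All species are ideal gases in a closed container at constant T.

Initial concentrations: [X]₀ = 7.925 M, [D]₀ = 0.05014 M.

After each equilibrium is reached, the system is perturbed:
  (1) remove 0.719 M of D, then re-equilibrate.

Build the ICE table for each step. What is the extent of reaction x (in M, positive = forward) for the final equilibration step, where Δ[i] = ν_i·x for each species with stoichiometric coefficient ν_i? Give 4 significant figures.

x = 0.1221 M

Q₀ = 4.0029e-05 vs Keq = 3.781 ⇒ Q<K, forward
Step 1:
                  X         D
  I           7.925   0.05014
  C          -5.216     5.216
  E           2.709     5.267
  solve Keq expr → x = 2.608; check Q = 3.781
Then remove 0.719 M of D.
Step 2:
                  X         D
  I           2.709     4.548
  C         -0.2442    0.2442
  E           2.464     4.792
  solve Keq expr → x = 0.1221; check Q = 3.781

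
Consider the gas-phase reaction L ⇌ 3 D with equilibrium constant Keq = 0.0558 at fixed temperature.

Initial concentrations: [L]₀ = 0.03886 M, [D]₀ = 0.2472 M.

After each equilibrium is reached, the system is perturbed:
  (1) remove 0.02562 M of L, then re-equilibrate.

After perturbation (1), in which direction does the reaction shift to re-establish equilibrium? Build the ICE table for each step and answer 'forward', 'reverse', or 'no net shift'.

Q₀ = 0.3887 vs Keq = 0.0558 ⇒ Q>K, reverse
Step 1:
                  L         D
  init      0.03886    0.2472
  Δ         0.03015  -0.09046
  eq        0.06901    0.1567
  solve Keq expr → x = -0.03015; check Q = 0.0558
Then remove 0.02562 M of L.
Step 2:
                  L         D
  init      0.04339    0.1567
  Δ         0.00563  -0.01689
  eq        0.04902    0.1399
  solve Keq expr → x = -0.00563; check Q = 0.0558

Direction: reverse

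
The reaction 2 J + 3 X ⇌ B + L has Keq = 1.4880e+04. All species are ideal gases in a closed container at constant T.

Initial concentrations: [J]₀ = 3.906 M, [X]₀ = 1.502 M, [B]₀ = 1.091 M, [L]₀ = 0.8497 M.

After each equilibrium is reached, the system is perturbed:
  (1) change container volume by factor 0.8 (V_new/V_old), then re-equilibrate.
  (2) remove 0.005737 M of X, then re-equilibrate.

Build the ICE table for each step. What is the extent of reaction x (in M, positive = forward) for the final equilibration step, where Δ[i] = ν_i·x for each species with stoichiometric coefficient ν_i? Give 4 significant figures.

x = -0.0019 M

Q₀ = 0.01793 vs Keq = 1.4880e+04 ⇒ Q<K, forward
Step 1:
                    J           X           B           L
  init          3.906       1.502       1.091      0.8497
  Δ           -0.9843      -1.476      0.4921      0.4921
  eq            2.922     0.02557       1.583       1.342
  solve Keq expr → x = 0.4921; check Q = 1.4880e+04
Then change container volume by factor 0.8 (V_new/V_old).
Step 2:
                    J           X           B           L
  init          3.652     0.03197       1.979       1.677
  Δ         -0.004236   -0.006354    0.002118    0.002118
  eq            3.648     0.02561       1.981       1.679
  solve Keq expr → x = 0.002118; check Q = 1.4880e+04
Then remove 0.005737 M of X.
Step 3:
                    J           X           B           L
  init          3.648     0.01988       1.981       1.679
  Δ          0.003801    0.005701     -0.0019     -0.0019
  eq            3.652     0.02558       1.979       1.678
  solve Keq expr → x = -0.0019; check Q = 1.4880e+04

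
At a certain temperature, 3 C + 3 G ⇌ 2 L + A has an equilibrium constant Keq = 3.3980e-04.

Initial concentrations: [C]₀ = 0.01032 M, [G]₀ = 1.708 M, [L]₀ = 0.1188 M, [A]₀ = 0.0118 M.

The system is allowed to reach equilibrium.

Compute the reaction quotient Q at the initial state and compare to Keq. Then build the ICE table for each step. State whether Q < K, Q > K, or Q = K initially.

Q₀ = 30.41; Q > K (proceeds reverse)

Q₀ = 30.41 vs Keq = 3.3980e-04 ⇒ Q>K, reverse
Step 1:
                  C         G         L         A
  Initial   0.01032     1.708    0.1188    0.0118
  Change    0.03534   0.03534  -0.02356  -0.01178
  Equil     0.04566     1.743   0.09524 1.8900e-05
  solve Keq expr → x = -0.01178; check Q = 3.3980e-04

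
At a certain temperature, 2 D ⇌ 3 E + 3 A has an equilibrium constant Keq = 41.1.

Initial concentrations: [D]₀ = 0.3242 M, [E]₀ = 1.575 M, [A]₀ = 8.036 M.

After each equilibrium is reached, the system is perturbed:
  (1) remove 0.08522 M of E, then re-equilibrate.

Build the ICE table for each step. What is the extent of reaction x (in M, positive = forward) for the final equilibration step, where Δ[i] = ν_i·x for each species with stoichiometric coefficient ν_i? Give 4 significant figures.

x = 0.02204 M

Q₀ = 1.9290e+04 vs Keq = 41.1 ⇒ Q>K, reverse
Step 1:
                   D          E          A
  I           0.3242      1.575      8.036
  C           0.7119     -1.068     -1.068
  E            1.036     0.5071      6.968
  solve Keq expr → x = -0.356; check Q = 41.1
Then remove 0.08522 M of E.
Step 2:
                   D          E          A
  I            1.036     0.4219      6.968
  C         -0.04407    0.06611    0.06611
  E           0.9921      0.488      7.034
  solve Keq expr → x = 0.02204; check Q = 41.1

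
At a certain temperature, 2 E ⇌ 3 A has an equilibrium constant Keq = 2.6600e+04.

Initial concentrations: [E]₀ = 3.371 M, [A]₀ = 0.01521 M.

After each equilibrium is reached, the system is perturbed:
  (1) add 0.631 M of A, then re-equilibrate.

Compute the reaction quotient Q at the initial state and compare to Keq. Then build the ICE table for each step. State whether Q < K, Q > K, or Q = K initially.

Q₀ = 3.0965e-07; Q < K (proceeds forward)

Q₀ = 3.0965e-07 vs Keq = 2.6600e+04 ⇒ Q<K, forward
Step 1:
                  E         A
  init        3.371   0.01521
  Δ          -3.303     4.955
  eq        0.06793      4.97
  solve Keq expr → x = 1.652; check Q = 2.6600e+04
Then add 0.631 M of A.
Step 2:
                  E         A
  init      0.06793     5.601
  Δ         0.01292  -0.01938
  eq        0.08085     5.581
  solve Keq expr → x = -0.006459; check Q = 2.6600e+04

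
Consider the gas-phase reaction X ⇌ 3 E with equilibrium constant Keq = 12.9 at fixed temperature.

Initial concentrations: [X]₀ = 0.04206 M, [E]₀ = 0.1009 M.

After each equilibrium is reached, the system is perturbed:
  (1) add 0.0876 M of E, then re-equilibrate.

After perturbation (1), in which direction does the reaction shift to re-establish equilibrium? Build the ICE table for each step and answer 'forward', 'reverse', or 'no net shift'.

Direction: reverse

Q₀ = 0.02442 vs Keq = 12.9 ⇒ Q<K, forward
Step 1:
                  X         E
  I         0.04206    0.1009
  C        -0.04118    0.1236
  E       8.7654e-04    0.2245
  solve Keq expr → x = 0.04118; check Q = 12.9
Then add 0.0876 M of E.
Step 2:
                  X         E
  I       8.7654e-04    0.3121
  C        0.001386 -0.004158
  E        0.002263    0.3079
  solve Keq expr → x = -0.001386; check Q = 12.9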